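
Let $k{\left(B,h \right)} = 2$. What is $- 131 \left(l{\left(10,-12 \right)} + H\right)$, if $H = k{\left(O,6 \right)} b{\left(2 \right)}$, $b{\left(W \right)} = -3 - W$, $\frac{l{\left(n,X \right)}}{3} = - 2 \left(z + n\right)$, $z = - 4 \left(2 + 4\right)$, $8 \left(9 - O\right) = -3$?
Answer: $-9694$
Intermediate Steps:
$O = \frac{75}{8}$ ($O = 9 - - \frac{3}{8} = 9 + \frac{3}{8} = \frac{75}{8} \approx 9.375$)
$z = -24$ ($z = \left(-4\right) 6 = -24$)
$l{\left(n,X \right)} = 144 - 6 n$ ($l{\left(n,X \right)} = 3 \left(- 2 \left(-24 + n\right)\right) = 3 \left(48 - 2 n\right) = 144 - 6 n$)
$H = -10$ ($H = 2 \left(-3 - 2\right) = 2 \left(-5\right) = -10$)
$- 131 \left(l{\left(10,-12 \right)} + H\right) = - 131 \left(\left(144 - 60\right) - 10\right) = - 131 \left(84 - 10\right) = \left(-131\right) 74 = -9694$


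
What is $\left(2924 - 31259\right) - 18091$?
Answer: $-46426$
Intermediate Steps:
$\left(2924 - 31259\right) - 18091 = -28335 - 18091 = -46426$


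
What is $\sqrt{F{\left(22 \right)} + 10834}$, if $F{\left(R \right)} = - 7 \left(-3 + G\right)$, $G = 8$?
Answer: $\sqrt{10799} \approx 103.92$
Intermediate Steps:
$F{\left(R \right)} = -35$ ($F{\left(R \right)} = - 7 \left(-3 + 8\right) = \left(-7\right) 5 = -35$)
$\sqrt{F{\left(22 \right)} + 10834} = \sqrt{-35 + 10834} = \sqrt{10799}$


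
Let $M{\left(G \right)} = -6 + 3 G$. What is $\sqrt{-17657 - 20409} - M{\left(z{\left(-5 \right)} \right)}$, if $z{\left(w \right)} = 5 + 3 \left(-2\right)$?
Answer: $9 + i \sqrt{38066} \approx 9.0 + 195.1 i$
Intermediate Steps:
$z{\left(w \right)} = -1$ ($z{\left(w \right)} = 5 - 6 = -1$)
$\sqrt{-17657 - 20409} - M{\left(z{\left(-5 \right)} \right)} = \sqrt{-17657 - 20409} - \left(-6 + 3 \left(-1\right)\right) = \sqrt{-38066} - \left(-6 - 3\right) = i \sqrt{38066} - -9 = i \sqrt{38066} + 9 = 9 + i \sqrt{38066}$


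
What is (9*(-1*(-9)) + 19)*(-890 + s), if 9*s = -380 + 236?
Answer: -90600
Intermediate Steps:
s = -16 (s = (-380 + 236)/9 = (⅑)*(-144) = -16)
(9*(-1*(-9)) + 19)*(-890 + s) = (9*(-1*(-9)) + 19)*(-890 - 16) = (9*9 + 19)*(-906) = (81 + 19)*(-906) = 100*(-906) = -90600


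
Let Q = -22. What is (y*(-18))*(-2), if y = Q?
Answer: -792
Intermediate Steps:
y = -22
(y*(-18))*(-2) = -22*(-18)*(-2) = 396*(-2) = -792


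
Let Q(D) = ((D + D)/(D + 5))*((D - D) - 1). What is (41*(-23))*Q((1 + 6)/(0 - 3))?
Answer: -6601/4 ≈ -1650.3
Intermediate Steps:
Q(D) = -2*D/(5 + D) (Q(D) = ((2*D)/(5 + D))*(0 - 1) = (2*D/(5 + D))*(-1) = -2*D/(5 + D))
(41*(-23))*Q((1 + 6)/(0 - 3)) = (41*(-23))*(-2*(1 + 6)/(0 - 3)/(5 + (1 + 6)/(0 - 3))) = -(-1886)*7/(-3)/(5 + 7/(-3)) = -(-1886)*7*(-⅓)/(5 + 7*(-⅓)) = -(-1886)*(-7)/(3*(5 - 7/3)) = -(-1886)*(-7)/(3*8/3) = -(-1886)*(-7)*3/(3*8) = -943*7/4 = -6601/4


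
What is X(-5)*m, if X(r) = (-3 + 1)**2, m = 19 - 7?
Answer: 48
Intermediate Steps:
m = 12
X(r) = 4 (X(r) = (-2)**2 = 4)
X(-5)*m = 4*12 = 48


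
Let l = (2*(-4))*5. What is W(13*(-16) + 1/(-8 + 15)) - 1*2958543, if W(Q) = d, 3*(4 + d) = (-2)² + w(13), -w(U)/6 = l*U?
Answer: -8872517/3 ≈ -2.9575e+6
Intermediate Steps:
l = -40 (l = -8*5 = -40)
w(U) = 240*U (w(U) = -(-240)*U = 240*U)
d = 3112/3 (d = -4 + ((-2)² + 240*13)/3 = -4 + (4 + 3120)/3 = -4 + (⅓)*3124 = -4 + 3124/3 = 3112/3 ≈ 1037.3)
W(Q) = 3112/3
W(13*(-16) + 1/(-8 + 15)) - 1*2958543 = 3112/3 - 1*2958543 = 3112/3 - 2958543 = -8872517/3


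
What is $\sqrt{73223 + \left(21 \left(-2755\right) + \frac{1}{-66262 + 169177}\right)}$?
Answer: $\frac{\sqrt{18085569939635}}{34305} \approx 123.97$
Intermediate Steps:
$\sqrt{73223 + \left(21 \left(-2755\right) + \frac{1}{-66262 + 169177}\right)} = \sqrt{73223 - \left(57855 - \frac{1}{102915}\right)} = \sqrt{73223 + \left(-57855 + \frac{1}{102915}\right)} = \sqrt{73223 - \frac{5954147324}{102915}} = \sqrt{\frac{1581597721}{102915}} = \frac{\sqrt{18085569939635}}{34305}$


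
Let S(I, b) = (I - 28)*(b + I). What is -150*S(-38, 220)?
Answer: 1801800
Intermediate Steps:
S(I, b) = (-28 + I)*(I + b)
-150*S(-38, 220) = -150*((-38)² - 28*(-38) - 28*220 - 38*220) = -150*(1444 + 1064 - 6160 - 8360) = -150*(-12012) = 1801800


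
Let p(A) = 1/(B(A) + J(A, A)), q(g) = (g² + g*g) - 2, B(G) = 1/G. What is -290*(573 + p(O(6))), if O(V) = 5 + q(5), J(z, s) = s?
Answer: -46695307/281 ≈ -1.6618e+5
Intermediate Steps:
B(G) = 1/G
q(g) = -2 + 2*g² (q(g) = (g² + g²) - 2 = 2*g² - 2 = -2 + 2*g²)
O(V) = 53 (O(V) = 5 + (-2 + 2*5²) = 5 + (-2 + 2*25) = 5 + (-2 + 50) = 5 + 48 = 53)
p(A) = 1/(A + 1/A) (p(A) = 1/(1/A + A) = 1/(A + 1/A))
-290*(573 + p(O(6))) = -290*(573 + 53/(1 + 53²)) = -290*(573 + 53/(1 + 2809)) = -290*(573 + 53/2810) = -290*1610183/2810 = -46695307/281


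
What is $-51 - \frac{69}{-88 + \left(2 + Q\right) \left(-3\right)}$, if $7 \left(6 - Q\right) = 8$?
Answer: $- \frac{38277}{760} \approx -50.365$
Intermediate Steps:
$Q = \frac{34}{7}$ ($Q = 6 - \frac{8}{7} = \frac{34}{7} \approx 4.8571$)
$-51 - \frac{69}{-88 + \left(2 + Q\right) \left(-3\right)} = -51 - \frac{69}{-88 + \left(2 + \frac{34}{7}\right) \left(-3\right)} = -51 - \frac{69}{-88 + \frac{48}{7} \left(-3\right)} = -51 - \frac{69}{-88 - \frac{144}{7}} = -51 - \frac{69}{- \frac{760}{7}} = -51 - - \frac{483}{760} = -51 + \frac{483}{760} = - \frac{38277}{760}$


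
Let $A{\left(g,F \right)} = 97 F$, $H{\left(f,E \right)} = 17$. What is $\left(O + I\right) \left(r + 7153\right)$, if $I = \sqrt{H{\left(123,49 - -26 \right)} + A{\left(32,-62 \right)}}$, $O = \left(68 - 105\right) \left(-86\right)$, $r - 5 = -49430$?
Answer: $-134509504 - 42272 i \sqrt{5997} \approx -1.3451 \cdot 10^{8} - 3.2736 \cdot 10^{6} i$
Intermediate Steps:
$r = -49425$ ($r = 5 - 49430 = -49425$)
$O = 3182$ ($O = \left(68 - 105\right) \left(-86\right) = \left(-37\right) \left(-86\right) = 3182$)
$I = i \sqrt{5997}$ ($I = \sqrt{17 + 97 \left(-62\right)} = \sqrt{17 - 6014} = \sqrt{-5997} = i \sqrt{5997} \approx 77.44 i$)
$\left(O + I\right) \left(r + 7153\right) = \left(3182 + i \sqrt{5997}\right) \left(-49425 + 7153\right) = \left(3182 + i \sqrt{5997}\right) \left(-42272\right) = -134509504 - 42272 i \sqrt{5997}$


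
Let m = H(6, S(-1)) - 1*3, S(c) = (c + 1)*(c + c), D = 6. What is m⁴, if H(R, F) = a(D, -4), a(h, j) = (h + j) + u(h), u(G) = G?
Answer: 625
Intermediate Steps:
S(c) = 2*c*(1 + c) (S(c) = (1 + c)*(2*c) = 2*c*(1 + c))
a(h, j) = j + 2*h (a(h, j) = (h + j) + h = j + 2*h)
H(R, F) = 8 (H(R, F) = -4 + 2*6 = -4 + 12 = 8)
m = 5 (m = 8 - 1*3 = 8 - 3 = 5)
m⁴ = 5⁴ = 625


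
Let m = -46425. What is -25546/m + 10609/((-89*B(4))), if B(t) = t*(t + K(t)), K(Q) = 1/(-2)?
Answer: -460692509/57845550 ≈ -7.9642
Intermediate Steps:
K(Q) = -½
B(t) = t*(-½ + t) (B(t) = t*(t - ½) = t*(-½ + t))
-25546/m + 10609/((-89*B(4))) = -25546/(-46425) + 10609/((-356*(-½ + 4))) = -25546*(-1/46425) + 10609/((-356*7/2)) = 25546/46425 + 10609/((-89*14)) = 25546/46425 + 10609/(-1246) = 25546/46425 + 10609*(-1/1246) = 25546/46425 - 10609/1246 = -460692509/57845550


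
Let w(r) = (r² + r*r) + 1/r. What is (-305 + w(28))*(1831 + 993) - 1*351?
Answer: 24965233/7 ≈ 3.5665e+6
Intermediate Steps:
w(r) = 1/r + 2*r² (w(r) = (r² + r²) + 1/r = 2*r² + 1/r = 1/r + 2*r²)
(-305 + w(28))*(1831 + 993) - 1*351 = (-305 + (1 + 2*28³)/28)*(1831 + 993) - 1*351 = (-305 + (1 + 2*21952)/28)*2824 - 351 = (-305 + (1 + 43904)/28)*2824 - 351 = (-305 + (1/28)*43905)*2824 - 351 = (-305 + 43905/28)*2824 - 351 = (35365/28)*2824 - 351 = 24967690/7 - 351 = 24965233/7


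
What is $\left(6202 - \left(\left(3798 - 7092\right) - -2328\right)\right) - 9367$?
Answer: $-2199$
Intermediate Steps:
$\left(6202 - \left(\left(3798 - 7092\right) - -2328\right)\right) - 9367 = \left(6202 - \left(-3294 + 2328\right)\right) - 9367 = \left(6202 - -966\right) - 9367 = \left(6202 + 966\right) - 9367 = 7168 - 9367 = -2199$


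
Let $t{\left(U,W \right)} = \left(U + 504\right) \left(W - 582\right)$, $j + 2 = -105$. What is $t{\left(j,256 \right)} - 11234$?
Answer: $-140656$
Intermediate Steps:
$j = -107$ ($j = -2 - 105 = -107$)
$t{\left(U,W \right)} = \left(-582 + W\right) \left(504 + U\right)$ ($t{\left(U,W \right)} = \left(504 + U\right) \left(-582 + W\right) = \left(-582 + W\right) \left(504 + U\right)$)
$t{\left(j,256 \right)} - 11234 = \left(-293328 - -62274 + 504 \cdot 256 - 27392\right) - 11234 = \left(-293328 + 62274 + 129024 - 27392\right) - 11234 = -129422 - 11234 = -140656$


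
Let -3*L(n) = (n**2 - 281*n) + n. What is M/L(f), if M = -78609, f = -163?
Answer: 235827/72209 ≈ 3.2659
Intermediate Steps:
L(n) = -n**2/3 + 280*n/3 (L(n) = -((n**2 - 281*n) + n)/3 = -(n**2 - 280*n)/3 = -n**2/3 + 280*n/3)
M/L(f) = -78609*(-3/(163*(280 - 1*(-163)))) = -78609*(-3/(163*(280 + 163))) = -78609/((1/3)*(-163)*443) = -78609/(-72209/3) = -78609*(-3/72209) = 235827/72209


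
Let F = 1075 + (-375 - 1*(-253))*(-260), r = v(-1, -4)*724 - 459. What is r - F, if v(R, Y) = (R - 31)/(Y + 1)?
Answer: -76594/3 ≈ -25531.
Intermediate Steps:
v(R, Y) = (-31 + R)/(1 + Y)
r = 21791/3 (r = ((-31 - 1)/(1 - 4))*724 - 459 = (-32/(-3))*724 - 459 = -⅓*(-32)*724 - 459 = (32/3)*724 - 459 = 23168/3 - 459 = 21791/3 ≈ 7263.7)
F = 32795 (F = 1075 + (-375 + 253)*(-260) = 1075 - 122*(-260) = 1075 + 31720 = 32795)
r - F = 21791/3 - 1*32795 = 21791/3 - 32795 = -76594/3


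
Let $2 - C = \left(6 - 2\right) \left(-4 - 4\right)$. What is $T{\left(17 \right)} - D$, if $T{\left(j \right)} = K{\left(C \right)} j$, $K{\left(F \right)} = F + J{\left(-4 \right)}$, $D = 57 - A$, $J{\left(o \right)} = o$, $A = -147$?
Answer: $306$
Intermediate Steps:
$C = 34$ ($C = 2 - \left(6 - 2\right) \left(-4 - 4\right) = 2 - 4 \left(-8\right) = 2 - -32 = 2 + 32 = 34$)
$D = 204$ ($D = 57 - -147 = 57 + 147 = 204$)
$K{\left(F \right)} = -4 + F$ ($K{\left(F \right)} = F - 4 = -4 + F$)
$T{\left(j \right)} = 30 j$ ($T{\left(j \right)} = \left(-4 + 34\right) j = 30 j$)
$T{\left(17 \right)} - D = 30 \cdot 17 - 204 = 510 - 204 = 306$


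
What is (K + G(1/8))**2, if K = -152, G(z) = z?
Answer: 1476225/64 ≈ 23066.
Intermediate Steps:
(K + G(1/8))**2 = (-152 + 1/8)**2 = (-1215/8)**2 = 1476225/64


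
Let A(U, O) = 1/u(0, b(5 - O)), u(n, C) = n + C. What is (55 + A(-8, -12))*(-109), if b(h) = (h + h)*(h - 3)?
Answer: -2853729/476 ≈ -5995.2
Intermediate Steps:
b(h) = 2*h*(-3 + h) (b(h) = (2*h)*(-3 + h) = 2*h*(-3 + h))
u(n, C) = C + n
A(U, O) = 1/(2*(2 - O)*(5 - O)) (A(U, O) = 1/(2*(5 - O)*(-3 + (5 - O)) + 0) = 1/(2*(5 - O)*(2 - O) + 0) = 1/(2*(2 - O)*(5 - O) + 0) = 1/(2*(2 - O)*(5 - O)))
(55 + A(-8, -12))*(-109) = (55 + 1/(2*(-5 - 12)*(-2 - 12)))*(-109) = (55 + (½)/(-17*(-14)))*(-109) = (55 + (½)*(-1/17)*(-1/14))*(-109) = (55 + 1/476)*(-109) = (26181/476)*(-109) = -2853729/476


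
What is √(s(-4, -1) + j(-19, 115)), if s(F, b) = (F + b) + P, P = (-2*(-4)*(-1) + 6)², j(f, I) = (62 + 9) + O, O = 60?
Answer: √130 ≈ 11.402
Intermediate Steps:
j(f, I) = 131 (j(f, I) = (62 + 9) + 60 = 71 + 60 = 131)
P = 4 (P = (8*(-1) + 6)² = (-8 + 6)² = (-2)² = 4)
s(F, b) = 4 + F + b (s(F, b) = (F + b) + 4 = 4 + F + b)
√(s(-4, -1) + j(-19, 115)) = √((4 - 4 - 1) + 131) = √(-1 + 131) = √130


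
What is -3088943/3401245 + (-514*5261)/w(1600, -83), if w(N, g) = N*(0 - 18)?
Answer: 910852871333/9795585600 ≈ 92.986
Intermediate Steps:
w(N, g) = -18*N (w(N, g) = N*(-18) = -18*N)
-3088943/3401245 + (-514*5261)/w(1600, -83) = -3088943/3401245 + (-514*5261)/((-18*1600)) = -3088943*1/3401245 - 2704154/(-28800) = -3088943/3401245 - 2704154*(-1/28800) = -3088943/3401245 + 1352077/14400 = 910852871333/9795585600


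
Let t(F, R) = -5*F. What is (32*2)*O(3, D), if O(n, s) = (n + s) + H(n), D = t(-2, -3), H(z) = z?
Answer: 1024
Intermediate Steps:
D = 10 (D = -5*(-2) = 10)
O(n, s) = s + 2*n (O(n, s) = (n + s) + n = s + 2*n)
(32*2)*O(3, D) = (32*2)*(10 + 2*3) = 64*(10 + 6) = 64*16 = 1024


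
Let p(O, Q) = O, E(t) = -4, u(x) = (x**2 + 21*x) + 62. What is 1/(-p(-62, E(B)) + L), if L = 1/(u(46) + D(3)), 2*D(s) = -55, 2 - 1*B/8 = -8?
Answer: 6233/386448 ≈ 0.016129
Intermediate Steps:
B = 80 (B = 16 - 8*(-8) = 16 + 64 = 80)
u(x) = 62 + x**2 + 21*x
D(s) = -55/2 (D(s) = (1/2)*(-55) = -55/2)
L = 2/6233 (L = 1/((62 + 46**2 + 21*46) - 55/2) = 1/((62 + 2116 + 966) - 55/2) = 1/(3144 - 55/2) = 1/(6233/2) = 2/6233 ≈ 0.00032087)
1/(-p(-62, E(B)) + L) = 1/(-1*(-62) + 2/6233) = 1/(62 + 2/6233) = 1/(386448/6233) = 6233/386448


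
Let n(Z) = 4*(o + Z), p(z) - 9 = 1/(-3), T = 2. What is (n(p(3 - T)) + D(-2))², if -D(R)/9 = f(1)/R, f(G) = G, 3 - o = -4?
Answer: 162409/36 ≈ 4511.4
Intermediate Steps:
o = 7 (o = 3 - 1*(-4) = 3 + 4 = 7)
D(R) = -9/R
p(z) = 26/3 (p(z) = 9 + 1/(-3) = 9 - ⅓ = 26/3)
n(Z) = 28 + 4*Z (n(Z) = 4*(7 + Z) = 28 + 4*Z)
(n(p(3 - T)) + D(-2))² = ((28 + 4*(26/3)) - 9/(-2))² = ((28 + 104/3) - 9*(-½))² = (188/3 + 9/2)² = (403/6)² = 162409/36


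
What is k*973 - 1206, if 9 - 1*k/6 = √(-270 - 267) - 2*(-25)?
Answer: -240564 - 5838*I*√537 ≈ -2.4056e+5 - 1.3529e+5*I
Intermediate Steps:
k = -246 - 6*I*√537 (k = 54 - 6*(√(-270 - 267) - 2*(-25)) = 54 - 6*(√(-537) + 50) = 54 - 6*(I*√537 + 50) = 54 - 6*(50 + I*√537) = 54 + (-300 - 6*I*√537) = -246 - 6*I*√537 ≈ -246.0 - 139.04*I)
k*973 - 1206 = (-246 - 6*I*√537)*973 - 1206 = (-239358 - 5838*I*√537) - 1206 = -240564 - 5838*I*√537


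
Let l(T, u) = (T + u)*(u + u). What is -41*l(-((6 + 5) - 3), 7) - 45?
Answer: 529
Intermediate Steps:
l(T, u) = 2*u*(T + u) (l(T, u) = (T + u)*(2*u) = 2*u*(T + u))
-41*l(-((6 + 5) - 3), 7) - 45 = -82*7*(-((6 + 5) - 3) + 7) - 45 = -82*7*(-(11 - 3) + 7) - 45 = -82*7*(-1*8 + 7) - 45 = -82*7*(-8 + 7) - 45 = -82*7*(-1) - 45 = -41*(-14) - 45 = 574 - 45 = 529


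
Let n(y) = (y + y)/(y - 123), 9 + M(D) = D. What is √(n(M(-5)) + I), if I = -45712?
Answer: 2*I*√214491173/137 ≈ 213.8*I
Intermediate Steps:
M(D) = -9 + D
n(y) = 2*y/(-123 + y) (n(y) = (2*y)/(-123 + y) = 2*y/(-123 + y))
√(n(M(-5)) + I) = √(2*(-9 - 5)/(-123 + (-9 - 5)) - 45712) = √(2*(-14)/(-123 - 14) - 45712) = √(2*(-14)/(-137) - 45712) = √(2*(-14)*(-1/137) - 45712) = √(28/137 - 45712) = √(-6262516/137) = 2*I*√214491173/137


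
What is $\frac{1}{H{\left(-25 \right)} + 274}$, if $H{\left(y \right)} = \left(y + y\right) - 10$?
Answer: $\frac{1}{214} \approx 0.0046729$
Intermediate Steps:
$H{\left(y \right)} = -10 + 2 y$ ($H{\left(y \right)} = 2 y - 10 = -10 + 2 y$)
$\frac{1}{H{\left(-25 \right)} + 274} = \frac{1}{\left(-10 + 2 \left(-25\right)\right) + 274} = \frac{1}{\left(-10 - 50\right) + 274} = \frac{1}{-60 + 274} = \frac{1}{214}$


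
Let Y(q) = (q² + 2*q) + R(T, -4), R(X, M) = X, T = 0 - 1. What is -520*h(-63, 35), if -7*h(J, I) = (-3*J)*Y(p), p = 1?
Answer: 28080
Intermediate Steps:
T = -1
Y(q) = -1 + q² + 2*q (Y(q) = (q² + 2*q) - 1 = -1 + q² + 2*q)
h(J, I) = 6*J/7 (h(J, I) = -(-3*J)*(-1 + 1² + 2*1)/7 = -(-3*J)*(-1 + 1 + 2)/7 = -(-3*J)*2/7 = -(-6)*J/7 = 6*J/7)
-520*h(-63, 35) = -3120*(-63)/7 = -520*(-54) = 28080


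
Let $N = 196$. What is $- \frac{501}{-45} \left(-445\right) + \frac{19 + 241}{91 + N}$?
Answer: $- \frac{4264901}{861} \approx -4953.4$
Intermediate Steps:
$- \frac{501}{-45} \left(-445\right) + \frac{19 + 241}{91 + N} = - \frac{501}{-45} \left(-445\right) + \frac{19 + 241}{91 + 196} = \left(-501\right) \left(- \frac{1}{45}\right) \left(-445\right) + \frac{260}{287} = \frac{167}{15} \left(-445\right) + 260 \cdot \frac{1}{287} = - \frac{14863}{3} + \frac{260}{287} = - \frac{4264901}{861}$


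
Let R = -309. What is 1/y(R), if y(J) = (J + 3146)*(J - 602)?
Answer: -1/2584507 ≈ -3.8692e-7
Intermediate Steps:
y(J) = (-602 + J)*(3146 + J) (y(J) = (3146 + J)*(-602 + J) = (-602 + J)*(3146 + J))
1/y(R) = 1/(-1893892 + (-309)**2 + 2544*(-309)) = 1/(-1893892 + 95481 - 786096) = 1/(-2584507) = -1/2584507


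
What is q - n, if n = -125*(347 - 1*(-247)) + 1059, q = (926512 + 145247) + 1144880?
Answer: 2289830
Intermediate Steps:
q = 2216639 (q = 1071759 + 1144880 = 2216639)
n = -73191 (n = -125*(347 + 247) + 1059 = -125*594 + 1059 = -74250 + 1059 = -73191)
q - n = 2216639 - 1*(-73191) = 2216639 + 73191 = 2289830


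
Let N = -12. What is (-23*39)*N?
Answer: 10764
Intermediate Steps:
(-23*39)*N = -23*39*(-12) = -897*(-12) = 10764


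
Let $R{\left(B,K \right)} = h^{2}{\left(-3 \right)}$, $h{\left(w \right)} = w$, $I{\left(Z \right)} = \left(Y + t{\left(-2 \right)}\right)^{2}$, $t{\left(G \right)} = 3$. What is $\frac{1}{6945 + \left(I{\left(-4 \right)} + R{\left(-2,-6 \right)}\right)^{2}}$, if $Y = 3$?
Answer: $\frac{1}{8970} \approx 0.00011148$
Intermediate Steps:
$I{\left(Z \right)} = 36$ ($I{\left(Z \right)} = \left(3 + 3\right)^{2} = 6^{2} = 36$)
$R{\left(B,K \right)} = 9$ ($R{\left(B,K \right)} = \left(-3\right)^{2} = 9$)
$\frac{1}{6945 + \left(I{\left(-4 \right)} + R{\left(-2,-6 \right)}\right)^{2}} = \frac{1}{6945 + \left(36 + 9\right)^{2}} = \frac{1}{6945 + 45^{2}} = \frac{1}{6945 + 2025} = \frac{1}{8970}$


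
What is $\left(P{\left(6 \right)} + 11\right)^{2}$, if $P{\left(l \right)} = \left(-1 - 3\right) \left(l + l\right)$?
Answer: $1369$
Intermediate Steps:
$P{\left(l \right)} = - 8 l$ ($P{\left(l \right)} = - 4 \cdot 2 l = - 8 l$)
$\left(P{\left(6 \right)} + 11\right)^{2} = \left(\left(-8\right) 6 + 11\right)^{2} = \left(-48 + 11\right)^{2} = \left(-37\right)^{2} = 1369$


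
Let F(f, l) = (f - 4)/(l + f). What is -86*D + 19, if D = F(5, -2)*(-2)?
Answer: 229/3 ≈ 76.333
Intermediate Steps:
F(f, l) = (-4 + f)/(f + l)
D = -2/3 (D = ((-4 + 5)/(5 - 2))*(-2) = (1/3)*(-2) = -2/3 ≈ -0.66667)
-86*D + 19 = -86*(-2/3) + 19 = 172/3 + 19 = 229/3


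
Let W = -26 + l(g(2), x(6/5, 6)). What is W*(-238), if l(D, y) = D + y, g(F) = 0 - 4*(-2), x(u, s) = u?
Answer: 19992/5 ≈ 3998.4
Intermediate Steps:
g(F) = 8 (g(F) = 0 + 8 = 8)
W = -84/5 (W = -26 + (8 + 6/5) = -26 + 46/5 = -84/5 ≈ -16.800)
W*(-238) = -84/5*(-238) = 19992/5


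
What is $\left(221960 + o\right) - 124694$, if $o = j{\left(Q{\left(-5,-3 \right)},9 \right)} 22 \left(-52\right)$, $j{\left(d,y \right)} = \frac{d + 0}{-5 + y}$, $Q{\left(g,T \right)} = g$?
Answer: $98696$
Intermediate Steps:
$j{\left(d,y \right)} = \frac{d}{-5 + y}$
$o = 1430$ ($o = - \frac{5}{-5 + 9} \cdot 22 \left(-52\right) = - \frac{5}{4} \cdot 22 \left(-52\right) = \left(-5\right) \frac{1}{4} \cdot 22 \left(-52\right) = \left(- \frac{5}{4}\right) 22 \left(-52\right) = \left(- \frac{55}{2}\right) \left(-52\right) = 1430$)
$\left(221960 + o\right) - 124694 = \left(221960 + 1430\right) - 124694 = 223390 - 124694 = 98696$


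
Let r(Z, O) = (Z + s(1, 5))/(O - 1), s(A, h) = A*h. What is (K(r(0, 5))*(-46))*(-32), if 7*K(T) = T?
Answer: 1840/7 ≈ 262.86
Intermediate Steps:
r(Z, O) = (5 + Z)/(-1 + O) (r(Z, O) = (Z + 1*5)/(O - 1) = (Z + 5)/(-1 + O) = (5 + Z)/(-1 + O))
K(T) = T/7
(K(r(0, 5))*(-46))*(-32) = ((((5 + 0)/(-1 + 5))/7)*(-46))*(-32) = (((5/4)/7)*(-46))*(-32) = ((((1/4)*5)/7)*(-46))*(-32) = (((1/7)*(5/4))*(-46))*(-32) = ((5/28)*(-46))*(-32) = -115/14*(-32) = 1840/7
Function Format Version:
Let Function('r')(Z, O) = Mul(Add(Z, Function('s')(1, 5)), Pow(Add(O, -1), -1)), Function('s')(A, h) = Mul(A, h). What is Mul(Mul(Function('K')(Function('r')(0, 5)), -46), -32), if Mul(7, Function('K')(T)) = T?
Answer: Rational(1840, 7) ≈ 262.86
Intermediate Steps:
Function('r')(Z, O) = Mul(Pow(Add(-1, O), -1), Add(5, Z)) (Function('r')(Z, O) = Mul(Add(Z, Mul(1, 5)), Pow(Add(O, -1), -1)) = Mul(Add(Z, 5), Pow(Add(-1, O), -1)) = Mul(Add(5, Z), Pow(Add(-1, O), -1)) = Mul(Pow(Add(-1, O), -1), Add(5, Z)))
Function('K')(T) = Mul(Rational(1, 7), T)
Mul(Mul(Function('K')(Function('r')(0, 5)), -46), -32) = Mul(Mul(Mul(Rational(1, 7), Mul(Pow(Add(-1, 5), -1), Add(5, 0))), -46), -32) = Mul(Mul(Mul(Rational(1, 7), Mul(Pow(4, -1), 5)), -46), -32) = Mul(Mul(Mul(Rational(1, 7), Mul(Rational(1, 4), 5)), -46), -32) = Mul(Mul(Mul(Rational(1, 7), Rational(5, 4)), -46), -32) = Mul(Mul(Rational(5, 28), -46), -32) = Mul(Rational(-115, 14), -32) = Rational(1840, 7)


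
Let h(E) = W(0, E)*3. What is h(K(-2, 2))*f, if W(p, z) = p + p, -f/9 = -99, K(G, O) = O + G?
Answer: 0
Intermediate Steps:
K(G, O) = G + O
f = 891 (f = -9*(-99) = 891)
W(p, z) = 2*p
h(E) = 0 (h(E) = (2*0)*3 = 0*3 = 0)
h(K(-2, 2))*f = 0*891 = 0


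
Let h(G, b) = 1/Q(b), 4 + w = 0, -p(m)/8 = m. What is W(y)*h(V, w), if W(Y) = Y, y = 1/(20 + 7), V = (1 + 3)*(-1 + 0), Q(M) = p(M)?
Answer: 1/864 ≈ 0.0011574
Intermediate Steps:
p(m) = -8*m
Q(M) = -8*M
V = -4 (V = 4*(-1) = -4)
w = -4 (w = -4 + 0 = -4)
h(G, b) = -1/(8*b) (h(G, b) = 1/(-8*b) = -1/(8*b))
y = 1/27 ≈ 0.037037
W(y)*h(V, w) = (-1/8/(-4))/27 = (-1/8*(-1/4))/27 = (1/27)*(1/32) = 1/864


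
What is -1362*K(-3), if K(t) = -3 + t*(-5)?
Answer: -16344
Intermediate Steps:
K(t) = -3 - 5*t
-1362*K(-3) = -1362*(-3 - 5*(-3)) = -1362*(-3 + 15) = -1362*12 = -16344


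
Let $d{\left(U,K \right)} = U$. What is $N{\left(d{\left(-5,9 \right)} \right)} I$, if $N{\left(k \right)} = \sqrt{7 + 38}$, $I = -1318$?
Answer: $- 3954 \sqrt{5} \approx -8841.4$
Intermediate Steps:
$N{\left(k \right)} = 3 \sqrt{5}$ ($N{\left(k \right)} = \sqrt{45} = 3 \sqrt{5}$)
$N{\left(d{\left(-5,9 \right)} \right)} I = 3 \sqrt{5} \left(-1318\right) = - 3954 \sqrt{5}$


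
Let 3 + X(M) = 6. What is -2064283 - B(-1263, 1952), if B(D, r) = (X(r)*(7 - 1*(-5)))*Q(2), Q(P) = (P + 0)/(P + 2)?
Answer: -2064301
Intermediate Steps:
X(M) = 3 (X(M) = -3 + 6 = 3)
Q(P) = P/(2 + P)
B(D, r) = 18 (B(D, r) = (3*(7 - 1*(-5)))*(2/(2 + 2)) = (3*(7 + 5))*(2/4) = (3*12)*(2*(¼)) = 36*(½) = 18)
-2064283 - B(-1263, 1952) = -2064283 - 1*18 = -2064283 - 18 = -2064301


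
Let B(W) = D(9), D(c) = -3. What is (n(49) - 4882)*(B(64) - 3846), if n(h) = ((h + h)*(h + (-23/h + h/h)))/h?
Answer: 902067036/49 ≈ 1.8410e+7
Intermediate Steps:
B(W) = -3
n(h) = 2 - 46/h + 2*h (n(h) = ((2*h)*(h + (-23/h + 1)))/h = ((2*h)*(h + (1 - 23/h)))/h = ((2*h)*(1 + h - 23/h))/h = (2*h*(1 + h - 23/h))/h = 2 - 46/h + 2*h)
(n(49) - 4882)*(B(64) - 3846) = ((2 - 46/49 + 2*49) - 4882)*(-3 - 3846) = ((2 - 46*1/49 + 98) - 4882)*(-3849) = ((2 - 46/49 + 98) - 4882)*(-3849) = (4854/49 - 4882)*(-3849) = -234364/49*(-3849) = 902067036/49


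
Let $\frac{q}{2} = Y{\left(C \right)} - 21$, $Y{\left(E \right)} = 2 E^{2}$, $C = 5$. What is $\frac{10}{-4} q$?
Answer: $-145$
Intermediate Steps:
$q = 58$ ($q = 2 \left(2 \cdot 5^{2} - 21\right) = 2 \left(2 \cdot 25 - 21\right) = 2 \left(50 - 21\right) = 2 \cdot 29 = 58$)
$\frac{10}{-4} q = \frac{10}{-4} \cdot 58 = 10 \left(- \frac{1}{4}\right) 58 = \left(- \frac{5}{2}\right) 58 = -145$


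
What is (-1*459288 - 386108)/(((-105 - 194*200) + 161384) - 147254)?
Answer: 845396/24775 ≈ 34.123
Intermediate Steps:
(-1*459288 - 386108)/(((-105 - 194*200) + 161384) - 147254) = (-459288 - 386108)/(((-105 - 38800) + 161384) - 147254) = -845396/((-38905 + 161384) - 147254) = -845396/(122479 - 147254) = -845396/(-24775) = -845396*(-1/24775) = 845396/24775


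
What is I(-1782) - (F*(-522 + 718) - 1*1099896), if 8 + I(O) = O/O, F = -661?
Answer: 1229445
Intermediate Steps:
I(O) = -7 (I(O) = -8 + O/O = -8 + 1 = -7)
I(-1782) - (F*(-522 + 718) - 1*1099896) = -7 - (-661*(-522 + 718) - 1*1099896) = -7 - (-661*196 - 1099896) = -7 - (-129556 - 1099896) = -7 - 1*(-1229452) = -7 + 1229452 = 1229445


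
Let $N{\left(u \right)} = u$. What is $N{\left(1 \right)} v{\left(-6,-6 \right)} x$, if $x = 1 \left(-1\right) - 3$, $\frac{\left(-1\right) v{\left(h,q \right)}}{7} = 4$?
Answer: $112$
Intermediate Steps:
$v{\left(h,q \right)} = -28$ ($v{\left(h,q \right)} = \left(-7\right) 4 = -28$)
$x = -4$ ($x = -1 - 3 = -4$)
$N{\left(1 \right)} v{\left(-6,-6 \right)} x = 1 \left(-28\right) \left(-4\right) = \left(-28\right) \left(-4\right) = 112$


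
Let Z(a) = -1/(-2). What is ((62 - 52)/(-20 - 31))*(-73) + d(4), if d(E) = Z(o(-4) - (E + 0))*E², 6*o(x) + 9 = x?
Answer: 1138/51 ≈ 22.314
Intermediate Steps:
o(x) = -3/2 + x/6
Z(a) = ½ (Z(a) = -1*(-½) = ½)
d(E) = E²/2
((62 - 52)/(-20 - 31))*(-73) + d(4) = ((62 - 52)/(-20 - 31))*(-73) + (½)*4² = (10/(-51))*(-73) + (½)*16 = (10*(-1/51))*(-73) + 8 = -10/51*(-73) + 8 = 730/51 + 8 = 1138/51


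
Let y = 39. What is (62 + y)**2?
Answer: 10201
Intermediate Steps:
(62 + y)**2 = (62 + 39)**2 = 101**2 = 10201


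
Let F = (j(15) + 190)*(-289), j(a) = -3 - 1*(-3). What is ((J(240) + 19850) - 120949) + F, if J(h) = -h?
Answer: -156249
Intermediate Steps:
j(a) = 0 (j(a) = -3 + 3 = 0)
F = -54910 (F = (0 + 190)*(-289) = 190*(-289) = -54910)
((J(240) + 19850) - 120949) + F = ((-1*240 + 19850) - 120949) - 54910 = ((-240 + 19850) - 120949) - 54910 = (19610 - 120949) - 54910 = -101339 - 54910 = -156249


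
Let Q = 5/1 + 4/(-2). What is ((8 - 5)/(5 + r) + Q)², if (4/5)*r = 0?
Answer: 324/25 ≈ 12.960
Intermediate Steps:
r = 0 (r = (5/4)*0 = 0)
Q = 3 (Q = 5*1 + 4*(-½) = 5 - 2 = 3)
((8 - 5)/(5 + r) + Q)² = ((8 - 5)/(5 + 0) + 3)² = (3/5 + 3)² = (3*(⅕) + 3)² = (⅗ + 3)² = (18/5)² = 324/25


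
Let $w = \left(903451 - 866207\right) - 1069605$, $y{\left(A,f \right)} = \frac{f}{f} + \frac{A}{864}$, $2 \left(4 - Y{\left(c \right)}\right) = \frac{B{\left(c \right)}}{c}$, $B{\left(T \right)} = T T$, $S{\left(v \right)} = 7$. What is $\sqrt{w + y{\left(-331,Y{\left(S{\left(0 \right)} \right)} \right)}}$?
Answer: $\frac{i \sqrt{5351756226}}{72} \approx 1016.1 i$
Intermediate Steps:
$B{\left(T \right)} = T^{2}$
$Y{\left(c \right)} = 4 - \frac{c}{2}$ ($Y{\left(c \right)} = 4 - \frac{c^{2} \frac{1}{c}}{2} = 4 - \frac{c}{2}$)
$y{\left(A,f \right)} = 1 + \frac{A}{864}$ ($y{\left(A,f \right)} = 1 + A \frac{1}{864} = 1 + \frac{A}{864}$)
$w = -1032361$ ($w = 37244 - 1069605 = -1032361$)
$\sqrt{w + y{\left(-331,Y{\left(S{\left(0 \right)} \right)} \right)}} = \sqrt{-1032361 + \left(1 + \frac{1}{864} \left(-331\right)\right)} = \sqrt{-1032361 + \left(1 - \frac{331}{864}\right)} = \sqrt{-1032361 + \frac{533}{864}} = \sqrt{- \frac{891959371}{864}} = \frac{i \sqrt{5351756226}}{72}$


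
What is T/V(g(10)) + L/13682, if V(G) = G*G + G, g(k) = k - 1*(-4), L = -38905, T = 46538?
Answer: 314281433/1436610 ≈ 218.77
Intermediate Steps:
g(k) = 4 + k (g(k) = k + 4 = 4 + k)
V(G) = G + G² (V(G) = G² + G = G + G²)
T/V(g(10)) + L/13682 = 46538/(((4 + 10)*(1 + (4 + 10)))) - 38905/13682 = 46538/((14*(1 + 14))) - 38905*1/13682 = 46538/((14*15)) - 38905/13682 = 46538/210 - 38905/13682 = 46538*(1/210) - 38905/13682 = 23269/105 - 38905/13682 = 314281433/1436610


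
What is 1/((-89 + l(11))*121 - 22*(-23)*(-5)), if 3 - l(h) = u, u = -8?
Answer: -1/11968 ≈ -8.3556e-5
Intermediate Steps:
l(h) = 11 (l(h) = 3 - 1*(-8) = 3 + 8 = 11)
1/((-89 + l(11))*121 - 22*(-23)*(-5)) = 1/((-89 + 11)*121 - 22*(-23)*(-5)) = 1/(-78*121 + 506*(-5)) = 1/(-9438 - 2530) = 1/(-11968) = -1/11968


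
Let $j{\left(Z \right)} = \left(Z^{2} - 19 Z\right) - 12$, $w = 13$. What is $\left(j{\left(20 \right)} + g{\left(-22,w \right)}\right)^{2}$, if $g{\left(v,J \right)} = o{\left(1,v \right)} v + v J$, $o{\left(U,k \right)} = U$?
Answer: $90000$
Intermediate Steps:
$g{\left(v,J \right)} = v + J v$ ($g{\left(v,J \right)} = 1 v + v J = v + J v$)
$j{\left(Z \right)} = -12 + Z^{2} - 19 Z$
$\left(j{\left(20 \right)} + g{\left(-22,w \right)}\right)^{2} = \left(\left(-12 + 20^{2} - 380\right) - 22 \left(1 + 13\right)\right)^{2} = \left(\left(-12 + 400 - 380\right) - 308\right)^{2} = \left(8 - 308\right)^{2} = \left(-300\right)^{2} = 90000$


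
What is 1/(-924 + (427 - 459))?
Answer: -1/956 ≈ -0.0010460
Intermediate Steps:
1/(-924 + (427 - 459)) = 1/(-924 - 32) = 1/(-956) = -1/956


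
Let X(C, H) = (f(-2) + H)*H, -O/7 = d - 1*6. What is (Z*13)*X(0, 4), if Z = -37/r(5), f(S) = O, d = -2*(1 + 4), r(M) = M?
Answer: -223184/5 ≈ -44637.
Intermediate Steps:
d = -10 (d = -2*5 = -10)
O = 112 (O = -7*(-10 - 1*6) = -7*(-10 - 6) = -7*(-16) = 112)
f(S) = 112
Z = -37/5 ≈ -7.4000
X(C, H) = H*(112 + H) (X(C, H) = (112 + H)*H = H*(112 + H))
(Z*13)*X(0, 4) = (-37/5*13)*(4*(112 + 4)) = -1924*116/5 = -481/5*464 = -223184/5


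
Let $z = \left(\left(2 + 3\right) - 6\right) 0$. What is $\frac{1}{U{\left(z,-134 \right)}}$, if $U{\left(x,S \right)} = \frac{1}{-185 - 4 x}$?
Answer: $-185$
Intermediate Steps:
$z = 0$ ($z = \left(5 - 6\right) 0 = \left(-1\right) 0 = 0$)
$\frac{1}{U{\left(z,-134 \right)}} = \frac{1}{\left(-1\right) \frac{1}{185 + 4 \cdot 0}} = \frac{1}{\left(-1\right) \frac{1}{185 + 0}} = \frac{1}{\left(-1\right) \frac{1}{185}} = \frac{1}{- \frac{1}{185}} = -185$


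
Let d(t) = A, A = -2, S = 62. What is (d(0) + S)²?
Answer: 3600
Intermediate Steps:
d(t) = -2
(d(0) + S)² = (-2 + 62)² = 60² = 3600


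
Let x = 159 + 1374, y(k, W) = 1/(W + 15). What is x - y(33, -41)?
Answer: 39859/26 ≈ 1533.0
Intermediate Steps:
y(k, W) = 1/(15 + W)
x = 1533
x - y(33, -41) = 1533 - 1/(15 - 41) = 1533 - 1/(-26) = 1533 - 1*(-1/26) = 1533 + 1/26 = 39859/26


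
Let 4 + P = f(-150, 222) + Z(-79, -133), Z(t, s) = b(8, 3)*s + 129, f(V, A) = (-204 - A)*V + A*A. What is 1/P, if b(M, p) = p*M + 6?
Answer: 1/109319 ≈ 9.1475e-6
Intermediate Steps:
b(M, p) = 6 + M*p (b(M, p) = M*p + 6 = 6 + M*p)
f(V, A) = A² + V*(-204 - A) (f(V, A) = V*(-204 - A) + A² = A² + V*(-204 - A))
Z(t, s) = 129 + 30*s (Z(t, s) = (6 + 8*3)*s + 129 = (6 + 24)*s + 129 = 30*s + 129 = 129 + 30*s)
P = 109319 (P = -4 + ((222² - 204*(-150) - 1*222*(-150)) + (129 + 30*(-133))) = -4 + ((49284 + 30600 + 33300) + (129 - 3990)) = -4 + (113184 - 3861) = -4 + 109323 = 109319)
1/P = 1/109319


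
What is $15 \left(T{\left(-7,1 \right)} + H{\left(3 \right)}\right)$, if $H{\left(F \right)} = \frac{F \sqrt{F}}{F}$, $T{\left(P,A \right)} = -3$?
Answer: $-45 + 15 \sqrt{3} \approx -19.019$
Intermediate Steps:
$H{\left(F \right)} = \sqrt{F}$ ($H{\left(F \right)} = \frac{F^{\frac{3}{2}}}{F} = \sqrt{F}$)
$15 \left(T{\left(-7,1 \right)} + H{\left(3 \right)}\right) = 15 \left(-3 + \sqrt{3}\right) = -45 + 15 \sqrt{3}$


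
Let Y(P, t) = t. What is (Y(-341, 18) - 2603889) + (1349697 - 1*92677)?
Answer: -1346851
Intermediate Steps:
(Y(-341, 18) - 2603889) + (1349697 - 1*92677) = (18 - 2603889) + (1349697 - 1*92677) = -2603871 + (1349697 - 92677) = -2603871 + 1257020 = -1346851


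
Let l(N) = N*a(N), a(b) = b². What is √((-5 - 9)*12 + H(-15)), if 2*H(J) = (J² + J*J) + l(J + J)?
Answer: I*√13443 ≈ 115.94*I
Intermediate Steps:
l(N) = N³ (l(N) = N*N² = N³)
H(J) = J² + 4*J³ (H(J) = ((J² + J*J) + (J + J)³)/2 = ((J² + J²) + (2*J)³)/2 = (2*J² + 8*J³)/2 = J² + 4*J³)
√((-5 - 9)*12 + H(-15)) = √((-5 - 9)*12 + (-15)²*(1 + 4*(-15))) = √(-14*12 + 225*(1 - 60)) = √(-168 + 225*(-59)) = √(-168 - 13275) = √(-13443) = I*√13443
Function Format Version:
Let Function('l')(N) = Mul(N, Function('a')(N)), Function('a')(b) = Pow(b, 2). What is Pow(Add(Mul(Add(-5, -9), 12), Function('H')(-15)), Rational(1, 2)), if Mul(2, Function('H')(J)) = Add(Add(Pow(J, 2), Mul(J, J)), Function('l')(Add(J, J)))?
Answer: Mul(I, Pow(13443, Rational(1, 2))) ≈ Mul(115.94, I)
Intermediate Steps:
Function('l')(N) = Pow(N, 3) (Function('l')(N) = Mul(N, Pow(N, 2)) = Pow(N, 3))
Function('H')(J) = Add(Pow(J, 2), Mul(4, Pow(J, 3))) (Function('H')(J) = Mul(Rational(1, 2), Add(Add(Pow(J, 2), Mul(J, J)), Pow(Add(J, J), 3))) = Mul(Rational(1, 2), Add(Add(Pow(J, 2), Pow(J, 2)), Pow(Mul(2, J), 3))) = Mul(Rational(1, 2), Add(Mul(2, Pow(J, 2)), Mul(8, Pow(J, 3)))) = Add(Pow(J, 2), Mul(4, Pow(J, 3))))
Pow(Add(Mul(Add(-5, -9), 12), Function('H')(-15)), Rational(1, 2)) = Pow(Add(Mul(Add(-5, -9), 12), Mul(Pow(-15, 2), Add(1, Mul(4, -15)))), Rational(1, 2)) = Pow(Add(Mul(-14, 12), Mul(225, Add(1, -60))), Rational(1, 2)) = Pow(Add(-168, Mul(225, -59)), Rational(1, 2)) = Pow(Add(-168, -13275), Rational(1, 2)) = Pow(-13443, Rational(1, 2)) = Mul(I, Pow(13443, Rational(1, 2)))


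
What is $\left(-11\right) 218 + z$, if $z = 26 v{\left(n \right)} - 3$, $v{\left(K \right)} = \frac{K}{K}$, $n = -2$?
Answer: $-2375$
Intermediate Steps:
$v{\left(K \right)} = 1$
$z = 23$ ($z = 26 \cdot 1 - 3 = 26 - 3 = 23$)
$\left(-11\right) 218 + z = \left(-11\right) 218 + 23 = -2398 + 23 = -2375$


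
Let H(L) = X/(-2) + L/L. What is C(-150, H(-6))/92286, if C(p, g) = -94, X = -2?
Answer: -47/46143 ≈ -0.0010186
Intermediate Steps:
H(L) = 2 (H(L) = -2/(-2) + L/L = -2*(-½) + 1 = 1 + 1 = 2)
C(-150, H(-6))/92286 = -94/92286 = -94*1/92286 = -47/46143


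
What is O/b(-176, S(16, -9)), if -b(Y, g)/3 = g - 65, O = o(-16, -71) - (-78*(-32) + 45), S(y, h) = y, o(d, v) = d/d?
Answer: -2540/147 ≈ -17.279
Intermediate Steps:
o(d, v) = 1
O = -2540 (O = 1 - (-78*(-32) + 45) = 1 - (2496 + 45) = 1 - 1*2541 = 1 - 2541 = -2540)
b(Y, g) = 195 - 3*g (b(Y, g) = -3*(g - 65) = -3*(-65 + g) = 195 - 3*g)
O/b(-176, S(16, -9)) = -2540/(195 - 3*16) = -2540/(195 - 48) = -2540/147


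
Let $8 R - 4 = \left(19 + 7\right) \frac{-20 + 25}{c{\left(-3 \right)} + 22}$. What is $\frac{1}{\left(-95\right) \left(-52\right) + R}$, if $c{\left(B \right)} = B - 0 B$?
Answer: $\frac{76}{375543} \approx 0.00020237$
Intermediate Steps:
$c{\left(B \right)} = B$ ($c{\left(B \right)} = B - 0 = B + 0 = B$)
$R = \frac{103}{76}$ ($R = \frac{1}{2} + \frac{\left(19 + 7\right) \frac{-20 + 25}{-3 + 22}}{8} = \frac{1}{2} + \frac{26 \cdot \frac{5}{19}}{8} = \frac{1}{2} + \frac{1}{8} \cdot \frac{130}{19} = \frac{1}{2} + \frac{65}{76} = \frac{103}{76} \approx 1.3553$)
$\frac{1}{\left(-95\right) \left(-52\right) + R} = \frac{1}{\left(-95\right) \left(-52\right) + \frac{103}{76}} = \frac{1}{4940 + \frac{103}{76}} = \frac{1}{\frac{375543}{76}} = \frac{76}{375543}$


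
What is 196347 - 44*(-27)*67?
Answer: 275943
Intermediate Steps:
196347 - 44*(-27)*67 = 196347 - (-1188)*67 = 196347 - 1*(-79596) = 196347 + 79596 = 275943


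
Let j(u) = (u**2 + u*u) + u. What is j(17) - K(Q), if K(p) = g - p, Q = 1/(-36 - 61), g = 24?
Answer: 55386/97 ≈ 570.99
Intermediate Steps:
j(u) = u + 2*u**2 (j(u) = (u**2 + u**2) + u = 2*u**2 + u = u + 2*u**2)
Q = -1/97 (Q = 1/(-97) = -1/97 ≈ -0.010309)
K(p) = 24 - p
j(17) - K(Q) = 17*(1 + 2*17) - (24 - 1*(-1/97)) = 17*(1 + 34) - (24 + 1/97) = 17*35 - 1*2329/97 = 595 - 2329/97 = 55386/97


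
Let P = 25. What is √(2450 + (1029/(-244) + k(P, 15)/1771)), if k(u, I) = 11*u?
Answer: √943662874651/19642 ≈ 49.456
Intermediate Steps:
√(2450 + (1029/(-244) + k(P, 15)/1771)) = √(2450 + (1029/(-244) + (11*25)/1771)) = √(2450 + (1029*(-1/244) + 275*(1/1771))) = √(2450 + (-1029/244 + 25/161)) = √(2450 - 159569/39284) = √(96086231/39284) = √943662874651/19642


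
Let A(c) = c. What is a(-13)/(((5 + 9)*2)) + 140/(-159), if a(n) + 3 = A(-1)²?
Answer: -2119/2226 ≈ -0.95193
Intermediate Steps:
a(n) = -2 (a(n) = -3 + (-1)² = -3 + 1 = -2)
a(-13)/(((5 + 9)*2)) + 140/(-159) = -2*1/(2*(5 + 9)) + 140/(-159) = -2/(14*2) + 140*(-1/159) = -2/28 - 140/159 = -2*1/28 - 140/159 = -1/14 - 140/159 = -2119/2226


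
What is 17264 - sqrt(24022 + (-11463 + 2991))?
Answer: 17264 - 5*sqrt(622) ≈ 17139.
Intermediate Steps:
17264 - sqrt(24022 + (-11463 + 2991)) = 17264 - sqrt(24022 - 8472) = 17264 - sqrt(15550) = 17264 - 5*sqrt(622)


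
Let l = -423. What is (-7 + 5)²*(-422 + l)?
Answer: -3380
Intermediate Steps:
(-7 + 5)²*(-422 + l) = (-7 + 5)²*(-422 - 423) = (-2)²*(-845) = 4*(-845) = -3380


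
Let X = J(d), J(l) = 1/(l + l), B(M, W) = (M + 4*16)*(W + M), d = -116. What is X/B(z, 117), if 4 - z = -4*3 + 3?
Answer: -1/2322320 ≈ -4.3060e-7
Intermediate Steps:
z = 13 (z = 4 - (-4*3 + 3) = 4 - (-12 + 3) = 4 - 1*(-9) = 4 + 9 = 13)
B(M, W) = (64 + M)*(M + W) (B(M, W) = (M + 64)*(M + W) = (64 + M)*(M + W))
J(l) = 1/(2*l)
X = -1/232 (X = (½)/(-116) = (½)*(-1/116) = -1/232 ≈ -0.0043103)
X/B(z, 117) = -1/(232*(13² + 64*13 + 64*117 + 13*117)) = -1/(232*(169 + 832 + 7488 + 1521)) = -1/232/10010 = -1/232*1/10010 = -1/2322320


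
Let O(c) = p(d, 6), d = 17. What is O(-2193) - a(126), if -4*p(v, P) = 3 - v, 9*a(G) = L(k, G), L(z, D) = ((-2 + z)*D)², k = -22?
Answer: -2032121/2 ≈ -1.0161e+6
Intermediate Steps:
L(z, D) = D²*(-2 + z)² (L(z, D) = (D*(-2 + z))² = D²*(-2 + z)²)
a(G) = 64*G² (a(G) = (G²*(-2 - 22)²)/9 = (G²*(-24)²)/9 = (G²*576)/9 = (576*G²)/9 = 64*G²)
p(v, P) = -¾ + v/4 (p(v, P) = -(3 - v)/4 = -¾ + v/4)
O(c) = 7/2 (O(c) = -¾ + (¼)*17 = -¾ + 17/4 = 7/2)
O(-2193) - a(126) = 7/2 - 64*126² = 7/2 - 64*15876 = 7/2 - 1*1016064 = 7/2 - 1016064 = -2032121/2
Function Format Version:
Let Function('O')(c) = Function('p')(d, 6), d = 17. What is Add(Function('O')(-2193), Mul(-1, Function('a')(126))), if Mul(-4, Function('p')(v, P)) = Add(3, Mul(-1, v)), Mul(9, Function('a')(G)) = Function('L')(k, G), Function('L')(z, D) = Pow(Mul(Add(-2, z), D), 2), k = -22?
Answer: Rational(-2032121, 2) ≈ -1.0161e+6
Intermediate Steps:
Function('L')(z, D) = Mul(Pow(D, 2), Pow(Add(-2, z), 2)) (Function('L')(z, D) = Pow(Mul(D, Add(-2, z)), 2) = Mul(Pow(D, 2), Pow(Add(-2, z), 2)))
Function('a')(G) = Mul(64, Pow(G, 2)) (Function('a')(G) = Mul(Rational(1, 9), Mul(Pow(G, 2), Pow(Add(-2, -22), 2))) = Mul(Rational(1, 9), Mul(Pow(G, 2), Pow(-24, 2))) = Mul(Rational(1, 9), Mul(Pow(G, 2), 576)) = Mul(Rational(1, 9), Mul(576, Pow(G, 2))) = Mul(64, Pow(G, 2)))
Function('p')(v, P) = Add(Rational(-3, 4), Mul(Rational(1, 4), v)) (Function('p')(v, P) = Mul(Rational(-1, 4), Add(3, Mul(-1, v))) = Add(Rational(-3, 4), Mul(Rational(1, 4), v)))
Function('O')(c) = Rational(7, 2) (Function('O')(c) = Add(Rational(-3, 4), Mul(Rational(1, 4), 17)) = Add(Rational(-3, 4), Rational(17, 4)) = Rational(7, 2))
Add(Function('O')(-2193), Mul(-1, Function('a')(126))) = Add(Rational(7, 2), Mul(-1, Mul(64, Pow(126, 2)))) = Add(Rational(7, 2), Mul(-1, Mul(64, 15876))) = Add(Rational(7, 2), Mul(-1, 1016064)) = Add(Rational(7, 2), -1016064) = Rational(-2032121, 2)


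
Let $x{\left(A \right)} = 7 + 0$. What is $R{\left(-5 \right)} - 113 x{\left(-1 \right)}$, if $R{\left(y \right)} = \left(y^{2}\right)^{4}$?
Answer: $389834$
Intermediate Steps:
$x{\left(A \right)} = 7$
$R{\left(y \right)} = y^{8}$
$R{\left(-5 \right)} - 113 x{\left(-1 \right)} = \left(-5\right)^{8} - 791 = 390625 - 791 = 389834$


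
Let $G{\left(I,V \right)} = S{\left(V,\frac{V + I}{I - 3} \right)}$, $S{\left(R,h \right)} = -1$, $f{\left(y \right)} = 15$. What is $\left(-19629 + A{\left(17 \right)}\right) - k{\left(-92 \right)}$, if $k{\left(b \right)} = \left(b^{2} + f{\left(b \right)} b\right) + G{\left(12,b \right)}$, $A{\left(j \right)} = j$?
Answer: $-26695$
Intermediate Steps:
$G{\left(I,V \right)} = -1$
$k{\left(b \right)} = -1 + b^{2} + 15 b$ ($k{\left(b \right)} = \left(b^{2} + 15 b\right) - 1 = -1 + b^{2} + 15 b$)
$\left(-19629 + A{\left(17 \right)}\right) - k{\left(-92 \right)} = \left(-19629 + 17\right) - \left(-1 + \left(-92\right)^{2} + 15 \left(-92\right)\right) = -19612 - \left(-1 + 8464 - 1380\right) = -19612 - 7083 = -26695$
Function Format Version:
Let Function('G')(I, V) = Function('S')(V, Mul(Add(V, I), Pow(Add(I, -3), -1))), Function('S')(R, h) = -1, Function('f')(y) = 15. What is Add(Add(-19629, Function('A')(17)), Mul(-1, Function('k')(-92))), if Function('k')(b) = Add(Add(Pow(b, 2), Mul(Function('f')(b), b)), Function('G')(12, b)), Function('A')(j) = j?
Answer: -26695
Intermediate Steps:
Function('G')(I, V) = -1
Function('k')(b) = Add(-1, Pow(b, 2), Mul(15, b)) (Function('k')(b) = Add(Add(Pow(b, 2), Mul(15, b)), -1) = Add(-1, Pow(b, 2), Mul(15, b)))
Add(Add(-19629, Function('A')(17)), Mul(-1, Function('k')(-92))) = Add(Add(-19629, 17), Mul(-1, Add(-1, Pow(-92, 2), Mul(15, -92)))) = Add(-19612, Mul(-1, Add(-1, 8464, -1380))) = Add(-19612, Mul(-1, 7083)) = Add(-19612, -7083) = -26695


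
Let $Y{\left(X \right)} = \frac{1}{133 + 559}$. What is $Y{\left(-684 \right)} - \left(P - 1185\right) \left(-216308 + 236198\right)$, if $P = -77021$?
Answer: $\frac{1076417999281}{692} \approx 1.5555 \cdot 10^{9}$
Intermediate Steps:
$Y{\left(X \right)} = \frac{1}{692}$
$Y{\left(-684 \right)} - \left(P - 1185\right) \left(-216308 + 236198\right) = \frac{1}{692} - \left(-77021 - 1185\right) \left(-216308 + 236198\right) = \frac{1}{692} - \left(-78206\right) 19890 = \frac{1}{692} - -1555517340 = \frac{1}{692} + 1555517340 = \frac{1076417999281}{692}$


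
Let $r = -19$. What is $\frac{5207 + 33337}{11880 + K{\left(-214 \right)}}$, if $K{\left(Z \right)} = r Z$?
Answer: $\frac{19272}{7973} \approx 2.4172$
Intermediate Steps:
$K{\left(Z \right)} = - 19 Z$
$\frac{5207 + 33337}{11880 + K{\left(-214 \right)}} = \frac{5207 + 33337}{11880 - -4066} = \frac{38544}{11880 + 4066} = \frac{38544}{15946} = 38544 \cdot \frac{1}{15946} = \frac{19272}{7973}$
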